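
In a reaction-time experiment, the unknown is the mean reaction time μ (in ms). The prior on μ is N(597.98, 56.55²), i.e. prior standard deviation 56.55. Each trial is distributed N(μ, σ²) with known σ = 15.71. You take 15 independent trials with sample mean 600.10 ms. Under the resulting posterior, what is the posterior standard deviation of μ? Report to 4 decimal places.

4.0459

For Normal data with known variance σ², a Normal(μ₀, σ₀²) prior on μ is conjugate. Posterior precision = 1/σ₀² + n/σ²; posterior mean is the precision-weighted average of μ₀ and x̄.
σ₀² = 56.55² = 3197.9025, σ² = 15.71² = 246.8041; σ² + n·σ₀² = 246.8041 + 15·3197.9025 = 48215.3416.
Posterior precision = 1/σ₀² + n/σ² = 1/3197.9025 + 15/246.8041 = (σ² + n·σ₀²)/(σ₀²σ²) = 48215.3416/(3197.9025·246.8041); posterior variance σₙ² = σ₀²σ²/(σ² + n·σ₀²) = 3197.9025·246.8041/48215.3416 = 16.369384.
Posterior SD = √σₙ² = √(3197.9025·246.8041/48215.3416) = 4.0459.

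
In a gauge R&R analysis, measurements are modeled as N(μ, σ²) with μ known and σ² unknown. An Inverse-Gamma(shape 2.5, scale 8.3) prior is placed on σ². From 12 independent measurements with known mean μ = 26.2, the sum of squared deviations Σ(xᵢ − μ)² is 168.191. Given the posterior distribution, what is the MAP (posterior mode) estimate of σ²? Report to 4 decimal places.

With known mean μ and an Inverse-Gamma(α, β) prior on σ², the Normal likelihood is conjugate: posterior is Inv-Gamma(α + n/2, β + Σ(xᵢ−μ)²/2).
Posterior: Inv-Gamma(2.5 + 12/2, 8.3 + 168.191/2) = Inv-Gamma(8.50, 92.3955).
Mode = β/(α+1) = 92.3955/9.50 = 9.7258.

9.7258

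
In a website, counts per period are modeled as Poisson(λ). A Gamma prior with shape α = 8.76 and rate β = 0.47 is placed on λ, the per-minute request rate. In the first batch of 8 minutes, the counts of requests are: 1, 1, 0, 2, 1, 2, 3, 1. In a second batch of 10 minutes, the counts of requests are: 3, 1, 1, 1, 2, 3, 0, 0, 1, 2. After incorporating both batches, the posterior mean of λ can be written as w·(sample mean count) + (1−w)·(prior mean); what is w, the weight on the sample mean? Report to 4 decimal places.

0.9746

With a Gamma(shape α, rate β) prior, the Poisson likelihood is conjugate: the posterior is Gamma(α + ΣXᵢ, β + n).
Total number of minutes: n = 8 + 10 = 18.
Posterior mean = (α₀+S)/(β₀+n) = [n/(β₀+n)]·(S/n) + [β₀/(β₀+n)]·(α₀/β₀), so only n and β₀ enter the weight.
Weight on data w = n/(β₀+n) = 18/(0.47+18) = 18/18.47 = 0.9746.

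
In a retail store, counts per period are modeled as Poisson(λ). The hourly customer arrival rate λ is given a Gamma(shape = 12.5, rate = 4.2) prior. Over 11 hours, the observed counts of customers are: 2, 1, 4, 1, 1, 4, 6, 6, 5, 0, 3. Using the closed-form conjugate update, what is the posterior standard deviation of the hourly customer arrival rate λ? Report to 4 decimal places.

With a Gamma(shape α, rate β) prior, the Poisson likelihood is conjugate: the posterior is Gamma(α + ΣXᵢ, β + n).
Sum of counts S = 33 over n = 11 hours.
Posterior: Gamma(α+S, β+n) = Gamma(12.5+33, 4.2+11) = Gamma(45.5, 15.2).
SD = √α/β = √45.5/15.2 = 0.4438.

0.4438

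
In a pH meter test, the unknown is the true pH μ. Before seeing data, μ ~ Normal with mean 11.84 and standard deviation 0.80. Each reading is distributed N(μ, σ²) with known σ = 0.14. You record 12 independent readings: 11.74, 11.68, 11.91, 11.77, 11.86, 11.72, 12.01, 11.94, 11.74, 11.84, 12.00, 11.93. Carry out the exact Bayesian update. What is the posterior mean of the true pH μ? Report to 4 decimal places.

11.8450

For Normal data with known variance σ², a Normal(μ₀, σ₀²) prior on μ is conjugate. Posterior precision = 1/σ₀² + n/σ²; posterior mean is the precision-weighted average of μ₀ and x̄.
Σxᵢ = 11.74 + 11.68 + 11.91 + 11.77 + 11.86 + 11.72 + 12.01 + 11.94 + 11.74 + 11.84 + 12.00 + 11.93 = 142.14, so n·x̄ = 142.14.
σ₀² = 0.80² = 0.64, σ² = 0.14² = 0.0196; σ² + n·σ₀² = 0.0196 + 12·0.64 = 7.6996.
Posterior mean = (μ₀/σ₀² + n·x̄/σ²)/(1/σ₀² + n/σ²) = (σ²·μ₀ + σ₀²·n·x̄)/(σ² + n·σ₀²) = (0.0196·11.84 + 0.64·142.14)/7.6996 = 91.201664/7.6996 = 11.8450.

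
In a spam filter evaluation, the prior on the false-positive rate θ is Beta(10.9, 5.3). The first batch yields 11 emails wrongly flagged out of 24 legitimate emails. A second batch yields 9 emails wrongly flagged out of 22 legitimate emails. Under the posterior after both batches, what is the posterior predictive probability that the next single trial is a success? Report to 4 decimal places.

0.4968

The Beta prior is conjugate to a Binomial/Bernoulli likelihood; the update adds successes to α and failures to β.
After batch 1: Beta(10.9+11, 5.3+13) = Beta(21.9, 18.3).
After batch 2: Beta(21.9+9, 18.3+13) = Beta(30.9, 31.3).
For a single future Bernoulli trial, P(success | data) = α/(α+β) = 0.4968.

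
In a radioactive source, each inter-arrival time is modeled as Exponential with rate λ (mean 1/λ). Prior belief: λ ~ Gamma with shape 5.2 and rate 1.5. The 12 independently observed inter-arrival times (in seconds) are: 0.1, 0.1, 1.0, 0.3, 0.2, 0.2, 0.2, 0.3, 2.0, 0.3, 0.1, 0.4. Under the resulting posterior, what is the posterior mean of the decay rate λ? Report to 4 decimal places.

2.5672

With a Gamma(shape α, rate β) prior on the exponential rate λ, the posterior after n observations with total T = Σxᵢ is Gamma(α+n, β+T).
Sum of observations T = 5.2 seconds; n = 12.
Posterior: Gamma(5.2+12, 1.5+5.2) = Gamma(17.2, 6.7).
Posterior mean of λ = α/β = 17.2/6.7 = 2.5672.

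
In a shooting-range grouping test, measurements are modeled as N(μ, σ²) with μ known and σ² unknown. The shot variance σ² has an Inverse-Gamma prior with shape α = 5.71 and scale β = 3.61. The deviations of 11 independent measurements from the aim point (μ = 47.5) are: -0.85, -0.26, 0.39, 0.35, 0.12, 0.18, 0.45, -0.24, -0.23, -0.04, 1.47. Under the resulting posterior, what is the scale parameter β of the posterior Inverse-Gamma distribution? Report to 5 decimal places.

With known mean μ and an Inverse-Gamma(α, β) prior on σ², the Normal likelihood is conjugate: posterior is Inv-Gamma(α + n/2, β + Σ(xᵢ−μ)²/2).
Σ(xᵢ−μ)² = (-0.85)² + (-0.26)² + (0.39)² + (0.35)² + (0.12)² + (0.18)² + (0.45)² + (-0.24)² + (-0.23)² + (-0.04)² + (1.47)² = 3.5870.
Posterior: Inv-Gamma(5.71 + 11/2, 3.61 + 3.5870/2) = Inv-Gamma(11.21, 5.40350).
Posterior β = 5.40350.

5.40350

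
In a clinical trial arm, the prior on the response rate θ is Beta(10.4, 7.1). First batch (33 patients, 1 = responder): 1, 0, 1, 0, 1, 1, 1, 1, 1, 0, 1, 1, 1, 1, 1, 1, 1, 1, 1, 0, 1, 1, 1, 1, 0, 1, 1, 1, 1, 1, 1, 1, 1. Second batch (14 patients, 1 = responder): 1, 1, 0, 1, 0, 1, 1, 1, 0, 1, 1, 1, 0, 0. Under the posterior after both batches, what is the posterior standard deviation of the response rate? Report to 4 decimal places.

0.0545

The Beta prior is conjugate to a Binomial/Bernoulli likelihood; the update adds successes to α and failures to β.
After batch 1: Beta(10.4+28, 7.1+5) = Beta(38.4, 12.1).
After batch 2: Beta(38.4+9, 12.1+5) = Beta(47.4, 17.1).
Var = αβ/((α+β)²(α+β+1)) = 47.4·17.1/(64.5²·65.5) = 0.00297450; SD = √0.00297450 = 0.0545.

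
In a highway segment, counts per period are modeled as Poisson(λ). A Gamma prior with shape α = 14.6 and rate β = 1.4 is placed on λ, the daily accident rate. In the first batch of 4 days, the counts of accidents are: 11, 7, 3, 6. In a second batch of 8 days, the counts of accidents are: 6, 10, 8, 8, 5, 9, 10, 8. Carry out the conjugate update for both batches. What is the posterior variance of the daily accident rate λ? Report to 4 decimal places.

0.5881

With a Gamma(shape α, rate β) prior, the Poisson likelihood is conjugate: the posterior is Gamma(α + ΣXᵢ, β + n).
Batch 1: sum of counts S = 27 over n = 4 days.
After batch 1: Gamma(α+S, β+n) = Gamma(14.6+27, 1.4+4) = Gamma(41.6, 5.4).
Batch 2: sum of counts S = 64 over n = 8 days.
After batch 2: Gamma(α+S, β+n) = Gamma(41.6+64, 5.4+8) = Gamma(105.6, 13.4).
Var = α/β² = 105.6/13.4² = 0.5881.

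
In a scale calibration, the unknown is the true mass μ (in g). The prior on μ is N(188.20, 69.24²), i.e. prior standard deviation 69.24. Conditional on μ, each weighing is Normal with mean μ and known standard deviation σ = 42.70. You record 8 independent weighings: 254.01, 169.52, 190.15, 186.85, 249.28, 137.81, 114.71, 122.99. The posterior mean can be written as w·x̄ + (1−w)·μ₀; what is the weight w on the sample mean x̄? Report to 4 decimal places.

For Normal data with known variance σ², a Normal(μ₀, σ₀²) prior on μ is conjugate. Posterior precision = 1/σ₀² + n/σ²; posterior mean is the precision-weighted average of μ₀ and x̄.
σ₀² = 69.24² = 4794.1776, σ² = 42.70² = 1823.29. Prior precision 1/σ₀² = 1/4794.1776; data precision n/σ² = 8/1823.29.
w = (n/σ²)/(1/σ₀² + n/σ²) = n·σ₀²/(σ² + n·σ₀²) = 8·4794.1776/(1823.29 + 8·4794.1776) = 38353.4208/40176.7108 = 0.9546.

0.9546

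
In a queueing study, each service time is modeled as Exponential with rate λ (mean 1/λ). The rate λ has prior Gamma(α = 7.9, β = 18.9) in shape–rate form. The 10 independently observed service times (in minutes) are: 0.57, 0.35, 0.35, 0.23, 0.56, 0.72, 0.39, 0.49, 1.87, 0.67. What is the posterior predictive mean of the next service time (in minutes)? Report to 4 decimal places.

1.4852

With a Gamma(shape α, rate β) prior on the exponential rate λ, the posterior after n observations with total T = Σxᵢ is Gamma(α+n, β+T).
Sum of observations T = 6.20 minutes; n = 10.
Posterior: Gamma(7.9+10, 18.9+6.20) = Gamma(17.9, 25.10).
The predictive distribution for the next observation is Lomax; its mean is β/(α−1) = 25.10/16.9 = 1.4852.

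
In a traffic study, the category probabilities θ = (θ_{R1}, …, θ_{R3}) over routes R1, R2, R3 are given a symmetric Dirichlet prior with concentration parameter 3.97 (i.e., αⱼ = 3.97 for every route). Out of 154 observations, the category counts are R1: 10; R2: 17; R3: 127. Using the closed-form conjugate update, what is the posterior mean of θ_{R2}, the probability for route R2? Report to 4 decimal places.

The Dirichlet prior is conjugate to the Multinomial likelihood: each posterior αⱼ = prior αⱼ + observed count nⱼ.
Posterior concentration: (13.97, 20.97, 130.97), total = 165.91.
E[θ_{R2}|data] = α_{R2}/Σα = 20.97/165.91 = 0.1264.

0.1264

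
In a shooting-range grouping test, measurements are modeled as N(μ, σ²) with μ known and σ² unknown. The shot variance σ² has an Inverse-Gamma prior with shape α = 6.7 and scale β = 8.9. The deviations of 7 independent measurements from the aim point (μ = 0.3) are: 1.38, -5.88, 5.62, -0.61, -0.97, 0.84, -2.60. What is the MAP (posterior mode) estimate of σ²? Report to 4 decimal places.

4.2251

With known mean μ and an Inverse-Gamma(α, β) prior on σ², the Normal likelihood is conjugate: posterior is Inv-Gamma(α + n/2, β + Σ(xᵢ−μ)²/2).
Σ(xᵢ−μ)² = (1.38)² + (-5.88)² + (5.62)² + (-0.61)² + (-0.97)² + (0.84)² + (-2.60)² = 76.8418.
Posterior: Inv-Gamma(6.7 + 7/2, 8.9 + 76.8418/2) = Inv-Gamma(10.20, 47.32090).
Mode = β/(α+1) = 47.32090/11.20 = 4.2251.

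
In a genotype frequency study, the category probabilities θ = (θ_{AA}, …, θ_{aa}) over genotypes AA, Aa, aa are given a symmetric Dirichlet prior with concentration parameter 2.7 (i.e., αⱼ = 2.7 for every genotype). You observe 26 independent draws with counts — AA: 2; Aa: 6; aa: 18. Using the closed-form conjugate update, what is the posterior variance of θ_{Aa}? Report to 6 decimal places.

The Dirichlet prior is conjugate to the Multinomial likelihood: each posterior αⱼ = prior αⱼ + observed count nⱼ.
Posterior concentration: (4.7, 8.7, 20.7), total = 34.1.
Var[θ_j] = α_j(Σα−α_j)/((Σα)²(Σα+1)) = 8.7·25.4/(34.1²·35.1) = 0.005414.

0.005414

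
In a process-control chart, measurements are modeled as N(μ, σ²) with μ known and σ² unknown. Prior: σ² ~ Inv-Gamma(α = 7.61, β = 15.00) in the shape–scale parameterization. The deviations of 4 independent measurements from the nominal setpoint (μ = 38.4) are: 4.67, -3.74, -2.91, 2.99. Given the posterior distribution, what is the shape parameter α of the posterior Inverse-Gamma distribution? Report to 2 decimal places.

9.61

With known mean μ and an Inverse-Gamma(α, β) prior on σ², the Normal likelihood is conjugate: posterior is Inv-Gamma(α + n/2, β + Σ(xᵢ−μ)²/2).
Σ(xᵢ−μ)² = (4.67)² + (-3.74)² + (-2.91)² + (2.99)² = 53.2047.
Posterior: Inv-Gamma(7.61 + 4/2, 15.00 + 53.2047/2) = Inv-Gamma(9.61, 41.60235).
Posterior α = 9.61.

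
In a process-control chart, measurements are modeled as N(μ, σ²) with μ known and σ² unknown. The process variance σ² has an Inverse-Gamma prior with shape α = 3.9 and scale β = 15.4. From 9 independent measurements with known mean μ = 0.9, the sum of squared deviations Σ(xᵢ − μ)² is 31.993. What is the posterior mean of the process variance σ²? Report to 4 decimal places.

4.2428

With known mean μ and an Inverse-Gamma(α, β) prior on σ², the Normal likelihood is conjugate: posterior is Inv-Gamma(α + n/2, β + Σ(xᵢ−μ)²/2).
Posterior: Inv-Gamma(3.9 + 9/2, 15.4 + 31.993/2) = Inv-Gamma(8.40, 31.3965).
E[σ²|data] = β/(α−1) = 31.3965/7.40 = 4.2428.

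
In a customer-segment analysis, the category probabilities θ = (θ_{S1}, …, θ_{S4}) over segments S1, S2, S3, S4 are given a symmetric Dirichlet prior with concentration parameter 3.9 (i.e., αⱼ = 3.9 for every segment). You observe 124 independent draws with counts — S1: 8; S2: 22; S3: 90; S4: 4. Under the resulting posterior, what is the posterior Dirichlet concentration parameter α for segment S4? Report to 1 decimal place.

The Dirichlet prior is conjugate to the Multinomial likelihood: each posterior αⱼ = prior αⱼ + observed count nⱼ.
Posterior concentration: (11.9, 25.9, 93.9, 7.9), total = 139.6.
α_{S4} = 3.9 + 4 = 7.9.

7.9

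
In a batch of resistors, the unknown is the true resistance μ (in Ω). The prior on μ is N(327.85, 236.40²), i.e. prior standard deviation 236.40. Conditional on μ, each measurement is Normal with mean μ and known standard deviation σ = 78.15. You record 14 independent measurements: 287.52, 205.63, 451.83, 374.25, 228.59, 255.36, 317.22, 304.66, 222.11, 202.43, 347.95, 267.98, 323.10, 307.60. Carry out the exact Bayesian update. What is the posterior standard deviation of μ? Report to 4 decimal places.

20.8054

For Normal data with known variance σ², a Normal(μ₀, σ₀²) prior on μ is conjugate. Posterior precision = 1/σ₀² + n/σ²; posterior mean is the precision-weighted average of μ₀ and x̄.
σ₀² = 236.40² = 55884.96, σ² = 78.15² = 6107.4225; σ² + n·σ₀² = 6107.4225 + 14·55884.96 = 788496.8625.
Posterior precision = 1/σ₀² + n/σ² = 1/55884.96 + 14/6107.4225 = (σ² + n·σ₀²)/(σ₀²σ²) = 788496.8625/(55884.96·6107.4225); posterior variance σₙ² = σ₀²σ²/(σ² + n·σ₀²) = 55884.96·6107.4225/788496.8625 = 432.865466.
Posterior SD = √σₙ² = √(55884.96·6107.4225/788496.8625) = 20.8054.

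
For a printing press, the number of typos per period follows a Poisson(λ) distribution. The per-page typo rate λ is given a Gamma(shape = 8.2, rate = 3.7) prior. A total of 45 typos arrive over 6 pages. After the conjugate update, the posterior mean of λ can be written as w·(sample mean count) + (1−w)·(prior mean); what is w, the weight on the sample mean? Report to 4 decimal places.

0.6186

With a Gamma(shape α, rate β) prior, the Poisson likelihood is conjugate: the posterior is Gamma(α + ΣXᵢ, β + n).
Posterior mean = (α₀+S)/(β₀+n) = [n/(β₀+n)]·(S/n) + [β₀/(β₀+n)]·(α₀/β₀), so only n and β₀ enter the weight.
Weight on data w = n/(β₀+n) = 6/(3.7+6) = 6/9.7 = 0.6186.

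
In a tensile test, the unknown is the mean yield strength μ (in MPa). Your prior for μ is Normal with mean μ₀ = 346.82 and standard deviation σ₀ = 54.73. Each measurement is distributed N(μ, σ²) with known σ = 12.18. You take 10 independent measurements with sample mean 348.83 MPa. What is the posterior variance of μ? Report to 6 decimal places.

For Normal data with known variance σ², a Normal(μ₀, σ₀²) prior on μ is conjugate. Posterior precision = 1/σ₀² + n/σ²; posterior mean is the precision-weighted average of μ₀ and x̄.
σ₀² = 54.73² = 2995.3729, σ² = 12.18² = 148.3524; σ² + n·σ₀² = 148.3524 + 10·2995.3729 = 30102.0814.
Posterior precision = 1/σ₀² + n/σ² = 1/2995.3729 + 10/148.3524 = (σ² + n·σ₀²)/(σ₀²σ²) = 30102.0814/(2995.3729·148.3524); posterior variance σₙ² = σ₀²σ²/(σ² + n·σ₀²) = 2995.3729·148.3524/30102.0814 = 14.762127.

14.762127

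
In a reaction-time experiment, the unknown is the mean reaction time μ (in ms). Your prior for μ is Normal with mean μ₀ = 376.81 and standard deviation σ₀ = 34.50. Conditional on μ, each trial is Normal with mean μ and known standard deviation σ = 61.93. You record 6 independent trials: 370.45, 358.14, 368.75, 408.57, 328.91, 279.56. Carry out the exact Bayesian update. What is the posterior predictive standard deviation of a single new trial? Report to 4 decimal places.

For Normal data with known variance σ², a Normal(μ₀, σ₀²) prior on μ is conjugate. Posterior precision = 1/σ₀² + n/σ²; posterior mean is the precision-weighted average of μ₀ and x̄.
σ₀² = 34.50² = 1190.25, σ² = 61.93² = 3835.3249; σ² + n·σ₀² = 3835.3249 + 6·1190.25 = 10976.8249.
Posterior precision = 1/σ₀² + n/σ² = 1/1190.25 + 6/3835.3249 = (σ² + n·σ₀²)/(σ₀²σ²) = 10976.8249/(1190.25·3835.3249); posterior variance σₙ² = σ₀²σ²/(σ² + n·σ₀²) = 1190.25·3835.3249/10976.8249 = 415.875766.
Predictive variance for one new observation = σₙ² + σ² = 1190.25·3835.3249/10976.8249 + 3835.3249 = σ²·(σ₀² + 10976.8249)/10976.8249 = 3835.3249·12167.0749/10976.8249 = 4251.200666; SD = √(3835.3249·12167.0749/10976.8249) = 65.2012.

65.2012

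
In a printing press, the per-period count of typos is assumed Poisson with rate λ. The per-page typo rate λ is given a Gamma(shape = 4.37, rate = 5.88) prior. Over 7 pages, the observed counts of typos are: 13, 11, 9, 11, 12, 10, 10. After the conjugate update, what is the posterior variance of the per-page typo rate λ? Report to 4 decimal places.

With a Gamma(shape α, rate β) prior, the Poisson likelihood is conjugate: the posterior is Gamma(α + ΣXᵢ, β + n).
Sum of counts S = 76 over n = 7 pages.
Posterior: Gamma(α+S, β+n) = Gamma(4.37+76, 5.88+7) = Gamma(80.37, 12.88).
Var = α/β² = 80.37/12.88² = 0.4845.

0.4845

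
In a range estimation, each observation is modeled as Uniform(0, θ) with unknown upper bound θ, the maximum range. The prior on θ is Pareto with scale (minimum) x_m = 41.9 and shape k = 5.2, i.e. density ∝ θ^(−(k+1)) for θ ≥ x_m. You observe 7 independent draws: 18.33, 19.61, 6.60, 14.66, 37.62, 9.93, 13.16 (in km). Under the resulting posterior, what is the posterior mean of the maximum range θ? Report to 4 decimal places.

45.6411

A Pareto(scale x_m, shape k) prior on the upper bound θ of Uniform(0, θ) is conjugate: posterior is Pareto(max(x_m, max xᵢ), k + n).
Sample maximum = 37.62; prior scale x_m = 41.9 → posterior scale = max = 41.90.
Posterior shape = 5.2 + 7 = 12.2.
E[θ|data] = k·x_m/(k−1) = 12.2·41.90/11.2 = 45.6411.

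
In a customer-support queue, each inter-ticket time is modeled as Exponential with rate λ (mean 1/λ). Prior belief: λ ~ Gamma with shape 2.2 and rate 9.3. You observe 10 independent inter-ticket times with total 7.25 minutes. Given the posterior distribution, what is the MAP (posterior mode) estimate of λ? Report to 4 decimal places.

With a Gamma(shape α, rate β) prior on the exponential rate λ, the posterior after n observations with total T = Σxᵢ is Gamma(α+n, β+T).
Posterior: Gamma(2.2+10, 9.3+7.25) = Gamma(12.2, 16.55).
Mode = (α−1)/β = 0.6767.

0.6767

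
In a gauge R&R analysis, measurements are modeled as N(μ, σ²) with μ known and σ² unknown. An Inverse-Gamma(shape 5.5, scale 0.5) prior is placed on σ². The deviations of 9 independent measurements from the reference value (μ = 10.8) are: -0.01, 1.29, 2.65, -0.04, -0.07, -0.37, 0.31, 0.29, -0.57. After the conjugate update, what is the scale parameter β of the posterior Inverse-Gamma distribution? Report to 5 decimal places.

5.16760

With known mean μ and an Inverse-Gamma(α, β) prior on σ², the Normal likelihood is conjugate: posterior is Inv-Gamma(α + n/2, β + Σ(xᵢ−μ)²/2).
Σ(xᵢ−μ)² = (-0.01)² + (1.29)² + (2.65)² + (-0.04)² + (-0.07)² + (-0.37)² + (0.31)² + (0.29)² + (-0.57)² = 9.3352.
Posterior: Inv-Gamma(5.5 + 9/2, 0.5 + 9.3352/2) = Inv-Gamma(10.00, 5.16760).
Posterior β = 5.16760.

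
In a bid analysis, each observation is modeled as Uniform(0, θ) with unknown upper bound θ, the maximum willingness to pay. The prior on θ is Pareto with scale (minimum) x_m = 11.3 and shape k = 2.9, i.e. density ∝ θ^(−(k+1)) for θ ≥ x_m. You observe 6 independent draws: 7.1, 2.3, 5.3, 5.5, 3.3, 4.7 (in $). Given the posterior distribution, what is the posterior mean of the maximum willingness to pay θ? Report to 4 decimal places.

A Pareto(scale x_m, shape k) prior on the upper bound θ of Uniform(0, θ) is conjugate: posterior is Pareto(max(x_m, max xᵢ), k + n).
Sample maximum = 7.1; prior scale x_m = 11.3 → posterior scale = max = 11.3.
Posterior shape = 2.9 + 6 = 8.9.
E[θ|data] = k·x_m/(k−1) = 8.9·11.3/7.9 = 12.7304.

12.7304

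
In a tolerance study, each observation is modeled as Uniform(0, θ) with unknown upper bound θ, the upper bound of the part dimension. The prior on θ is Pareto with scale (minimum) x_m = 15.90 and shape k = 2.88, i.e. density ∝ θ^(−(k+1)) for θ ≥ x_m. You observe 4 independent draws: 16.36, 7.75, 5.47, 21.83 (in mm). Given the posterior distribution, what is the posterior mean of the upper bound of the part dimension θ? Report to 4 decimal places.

A Pareto(scale x_m, shape k) prior on the upper bound θ of Uniform(0, θ) is conjugate: posterior is Pareto(max(x_m, max xᵢ), k + n).
Sample maximum = 21.83; prior scale x_m = 15.90 → posterior scale = max = 21.83.
Posterior shape = 2.88 + 4 = 6.88.
E[θ|data] = k·x_m/(k−1) = 6.88·21.83/5.88 = 25.5426.

25.5426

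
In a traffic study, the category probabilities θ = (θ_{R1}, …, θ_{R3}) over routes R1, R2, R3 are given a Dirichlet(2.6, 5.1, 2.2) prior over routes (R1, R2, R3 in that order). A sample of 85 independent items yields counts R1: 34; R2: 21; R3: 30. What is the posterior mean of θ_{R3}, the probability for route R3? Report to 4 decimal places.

0.3393

The Dirichlet prior is conjugate to the Multinomial likelihood: each posterior αⱼ = prior αⱼ + observed count nⱼ.
Posterior concentration: (36.6, 26.1, 32.2), total = 94.9.
E[θ_{R3}|data] = α_{R3}/Σα = 32.2/94.9 = 0.3393.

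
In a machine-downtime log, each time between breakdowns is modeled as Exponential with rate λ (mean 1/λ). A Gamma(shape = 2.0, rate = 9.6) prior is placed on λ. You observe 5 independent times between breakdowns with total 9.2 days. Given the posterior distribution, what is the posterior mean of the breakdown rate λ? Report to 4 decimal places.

With a Gamma(shape α, rate β) prior on the exponential rate λ, the posterior after n observations with total T = Σxᵢ is Gamma(α+n, β+T).
Posterior: Gamma(2.0+5, 9.6+9.2) = Gamma(7.0, 18.8).
Posterior mean of λ = α/β = 7.0/18.8 = 0.3723.

0.3723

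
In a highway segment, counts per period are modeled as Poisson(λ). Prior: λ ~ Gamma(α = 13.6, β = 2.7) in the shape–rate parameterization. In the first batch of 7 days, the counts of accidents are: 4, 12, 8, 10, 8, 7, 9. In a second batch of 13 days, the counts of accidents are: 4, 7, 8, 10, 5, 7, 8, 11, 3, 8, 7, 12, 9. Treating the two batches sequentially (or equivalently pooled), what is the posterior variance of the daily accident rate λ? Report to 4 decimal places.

0.3311

With a Gamma(shape α, rate β) prior, the Poisson likelihood is conjugate: the posterior is Gamma(α + ΣXᵢ, β + n).
Batch 1: sum of counts S = 58 over n = 7 days.
After batch 1: Gamma(α+S, β+n) = Gamma(13.6+58, 2.7+7) = Gamma(71.6, 9.7).
Batch 2: sum of counts S = 99 over n = 13 days.
After batch 2: Gamma(α+S, β+n) = Gamma(71.6+99, 9.7+13) = Gamma(170.6, 22.7).
Var = α/β² = 170.6/22.7² = 0.3311.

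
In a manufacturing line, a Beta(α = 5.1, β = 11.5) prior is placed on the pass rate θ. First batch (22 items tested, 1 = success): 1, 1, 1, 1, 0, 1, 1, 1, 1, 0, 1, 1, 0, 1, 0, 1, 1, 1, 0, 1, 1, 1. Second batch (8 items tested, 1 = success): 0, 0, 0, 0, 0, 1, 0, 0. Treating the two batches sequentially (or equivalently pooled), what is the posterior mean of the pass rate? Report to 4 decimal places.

The Beta prior is conjugate to a Binomial/Bernoulli likelihood; the update adds successes to α and failures to β.
After batch 1: Beta(5.1+17, 11.5+5) = Beta(22.1, 16.5).
After batch 2: Beta(22.1+1, 16.5+7) = Beta(23.1, 23.5).
Posterior mean = α/(α+β) = 23.1/46.6 = 0.4957.

0.4957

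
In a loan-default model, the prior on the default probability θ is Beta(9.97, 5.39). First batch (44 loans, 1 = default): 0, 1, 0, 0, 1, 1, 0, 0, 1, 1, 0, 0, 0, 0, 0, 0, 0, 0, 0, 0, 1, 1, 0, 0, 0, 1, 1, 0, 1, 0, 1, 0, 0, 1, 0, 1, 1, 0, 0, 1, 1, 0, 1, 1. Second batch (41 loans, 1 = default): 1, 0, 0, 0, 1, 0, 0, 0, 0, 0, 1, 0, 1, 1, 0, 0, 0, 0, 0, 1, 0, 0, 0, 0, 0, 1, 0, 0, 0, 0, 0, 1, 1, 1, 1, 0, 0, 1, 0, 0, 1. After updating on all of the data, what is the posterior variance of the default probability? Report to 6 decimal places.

The Beta prior is conjugate to a Binomial/Bernoulli likelihood; the update adds successes to α and failures to β.
After batch 1: Beta(9.97+18, 5.39+26) = Beta(27.97, 31.39).
After batch 2: Beta(27.97+13, 31.39+28) = Beta(40.97, 59.39).
Var = αβ/((α+β)²(α+β+1)) = 40.97·59.39/(100.36²·101.36) = 0.002383.

0.002383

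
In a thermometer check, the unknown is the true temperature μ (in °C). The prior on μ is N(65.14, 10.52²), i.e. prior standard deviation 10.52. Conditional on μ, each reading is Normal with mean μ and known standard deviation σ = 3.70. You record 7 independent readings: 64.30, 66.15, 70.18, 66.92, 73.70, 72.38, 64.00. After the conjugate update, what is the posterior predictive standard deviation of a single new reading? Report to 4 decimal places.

3.9512

For Normal data with known variance σ², a Normal(μ₀, σ₀²) prior on μ is conjugate. Posterior precision = 1/σ₀² + n/σ²; posterior mean is the precision-weighted average of μ₀ and x̄.
σ₀² = 10.52² = 110.6704, σ² = 3.70² = 13.69; σ² + n·σ₀² = 13.69 + 7·110.6704 = 788.3828.
Posterior precision = 1/σ₀² + n/σ² = 1/110.6704 + 7/13.69 = (σ² + n·σ₀²)/(σ₀²σ²) = 788.3828/(110.6704·13.69); posterior variance σₙ² = σ₀²σ²/(σ² + n·σ₀²) = 110.6704·13.69/788.3828 = 1.921754.
Predictive variance for one new observation = σₙ² + σ² = 110.6704·13.69/788.3828 + 13.69 = σ²·(σ₀² + 788.3828)/788.3828 = 13.69·899.0532/788.3828 = 15.611754; SD = √(13.69·899.0532/788.3828) = 3.9512.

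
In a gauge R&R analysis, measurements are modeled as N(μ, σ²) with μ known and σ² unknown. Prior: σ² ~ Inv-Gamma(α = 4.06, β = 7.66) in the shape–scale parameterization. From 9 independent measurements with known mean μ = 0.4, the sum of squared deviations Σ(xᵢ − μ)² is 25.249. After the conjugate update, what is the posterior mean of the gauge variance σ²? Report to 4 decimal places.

With known mean μ and an Inverse-Gamma(α, β) prior on σ², the Normal likelihood is conjugate: posterior is Inv-Gamma(α + n/2, β + Σ(xᵢ−μ)²/2).
Posterior: Inv-Gamma(4.06 + 9/2, 7.66 + 25.249/2) = Inv-Gamma(8.56, 20.2845).
E[σ²|data] = β/(α−1) = 20.2845/7.56 = 2.6831.

2.6831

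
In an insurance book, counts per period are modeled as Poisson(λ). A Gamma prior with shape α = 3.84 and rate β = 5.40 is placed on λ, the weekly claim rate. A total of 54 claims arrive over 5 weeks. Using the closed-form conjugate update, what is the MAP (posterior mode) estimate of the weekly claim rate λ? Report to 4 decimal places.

With a Gamma(shape α, rate β) prior, the Poisson likelihood is conjugate: the posterior is Gamma(α + ΣXᵢ, β + n).
Posterior: Gamma(α+S, β+n) = Gamma(3.84+54, 5.40+5) = Gamma(57.84, 10.40).
Mode of Gamma(α,β) for α≥1 is (α−1)/β = 56.84/10.40 = 5.4654.

5.4654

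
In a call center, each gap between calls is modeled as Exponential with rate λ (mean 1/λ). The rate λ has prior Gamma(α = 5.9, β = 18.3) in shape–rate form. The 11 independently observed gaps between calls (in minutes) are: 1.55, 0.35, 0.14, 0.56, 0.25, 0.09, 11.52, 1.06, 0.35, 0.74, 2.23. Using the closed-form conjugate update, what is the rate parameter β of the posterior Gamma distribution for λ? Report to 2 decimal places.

37.14

With a Gamma(shape α, rate β) prior on the exponential rate λ, the posterior after n observations with total T = Σxᵢ is Gamma(α+n, β+T).
Sum of observations T = 18.84 minutes; n = 11.
Posterior: Gamma(5.9+11, 18.3+18.84) = Gamma(16.9, 37.14).
Posterior β = 37.14.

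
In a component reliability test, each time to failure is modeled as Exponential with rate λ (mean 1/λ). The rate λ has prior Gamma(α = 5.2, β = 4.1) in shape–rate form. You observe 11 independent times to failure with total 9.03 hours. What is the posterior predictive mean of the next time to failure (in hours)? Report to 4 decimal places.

0.8638

With a Gamma(shape α, rate β) prior on the exponential rate λ, the posterior after n observations with total T = Σxᵢ is Gamma(α+n, β+T).
Posterior: Gamma(5.2+11, 4.1+9.03) = Gamma(16.2, 13.13).
The predictive distribution for the next observation is Lomax; its mean is β/(α−1) = 13.13/15.2 = 0.8638.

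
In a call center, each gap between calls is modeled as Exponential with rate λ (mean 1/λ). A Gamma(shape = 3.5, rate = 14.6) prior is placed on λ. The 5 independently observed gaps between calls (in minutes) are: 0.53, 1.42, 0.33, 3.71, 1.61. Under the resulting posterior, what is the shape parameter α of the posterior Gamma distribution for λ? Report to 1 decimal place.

8.5

With a Gamma(shape α, rate β) prior on the exponential rate λ, the posterior after n observations with total T = Σxᵢ is Gamma(α+n, β+T).
Sum of observations T = 7.60 minutes; n = 5.
Posterior: Gamma(3.5+5, 14.6+7.60) = Gamma(8.5, 22.20).
Posterior α = 8.5.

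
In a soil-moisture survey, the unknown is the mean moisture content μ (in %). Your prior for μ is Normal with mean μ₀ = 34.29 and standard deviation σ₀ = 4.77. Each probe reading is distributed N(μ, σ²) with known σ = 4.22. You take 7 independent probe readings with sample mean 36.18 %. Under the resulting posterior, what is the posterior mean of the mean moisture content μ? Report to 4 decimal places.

35.9899

For Normal data with known variance σ², a Normal(μ₀, σ₀²) prior on μ is conjugate. Posterior precision = 1/σ₀² + n/σ²; posterior mean is the precision-weighted average of μ₀ and x̄.
n·x̄ = 7·36.18 = 253.26.
σ₀² = 4.77² = 22.7529, σ² = 4.22² = 17.8084; σ² + n·σ₀² = 17.8084 + 7·22.7529 = 177.0787.
Posterior mean = (μ₀/σ₀² + n·x̄/σ²)/(1/σ₀² + n/σ²) = (σ²·μ₀ + σ₀²·n·x̄)/(σ² + n·σ₀²) = (17.8084·34.29 + 22.7529·253.26)/177.0787 = 6373.04949/177.0787 = 35.9899.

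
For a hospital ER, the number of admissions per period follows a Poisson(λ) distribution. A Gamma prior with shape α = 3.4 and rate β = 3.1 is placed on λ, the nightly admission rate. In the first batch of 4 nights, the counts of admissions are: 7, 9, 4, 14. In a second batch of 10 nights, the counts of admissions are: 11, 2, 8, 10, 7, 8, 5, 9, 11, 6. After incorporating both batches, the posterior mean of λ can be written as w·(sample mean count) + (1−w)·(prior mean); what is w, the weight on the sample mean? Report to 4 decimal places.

With a Gamma(shape α, rate β) prior, the Poisson likelihood is conjugate: the posterior is Gamma(α + ΣXᵢ, β + n).
Total number of nights: n = 4 + 10 = 14.
Posterior mean = (α₀+S)/(β₀+n) = [n/(β₀+n)]·(S/n) + [β₀/(β₀+n)]·(α₀/β₀), so only n and β₀ enter the weight.
Weight on data w = n/(β₀+n) = 14/(3.1+14) = 14/17.1 = 0.8187.

0.8187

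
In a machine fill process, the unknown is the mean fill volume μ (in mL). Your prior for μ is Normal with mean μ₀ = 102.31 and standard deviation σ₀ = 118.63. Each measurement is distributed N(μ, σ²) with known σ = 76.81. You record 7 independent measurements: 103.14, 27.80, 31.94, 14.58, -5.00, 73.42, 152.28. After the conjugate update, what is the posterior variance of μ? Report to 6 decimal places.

For Normal data with known variance σ², a Normal(μ₀, σ₀²) prior on μ is conjugate. Posterior precision = 1/σ₀² + n/σ²; posterior mean is the precision-weighted average of μ₀ and x̄.
σ₀² = 118.63² = 14073.0769, σ² = 76.81² = 5899.7761; σ² + n·σ₀² = 5899.7761 + 7·14073.0769 = 104411.3144.
Posterior precision = 1/σ₀² + n/σ² = 1/14073.0769 + 7/5899.7761 = (σ² + n·σ₀²)/(σ₀²σ²) = 104411.3144/(14073.0769·5899.7761); posterior variance σₙ² = σ₀²σ²/(σ² + n·σ₀²) = 14073.0769·5899.7761/104411.3144 = 795.201202.

795.201202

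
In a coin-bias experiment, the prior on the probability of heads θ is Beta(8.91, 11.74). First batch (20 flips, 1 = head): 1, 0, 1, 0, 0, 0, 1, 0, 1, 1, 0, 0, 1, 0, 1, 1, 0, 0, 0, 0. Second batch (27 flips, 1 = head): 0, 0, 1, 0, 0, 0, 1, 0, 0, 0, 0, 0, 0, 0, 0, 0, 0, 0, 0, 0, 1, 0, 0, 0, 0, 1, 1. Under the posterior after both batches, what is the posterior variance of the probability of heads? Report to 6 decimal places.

The Beta prior is conjugate to a Binomial/Bernoulli likelihood; the update adds successes to α and failures to β.
After batch 1: Beta(8.91+8, 11.74+12) = Beta(16.91, 23.74).
After batch 2: Beta(16.91+5, 23.74+22) = Beta(21.91, 45.74).
Var = αβ/((α+β)²(α+β+1)) = 21.91·45.74/(67.65²·68.65) = 0.003190.

0.003190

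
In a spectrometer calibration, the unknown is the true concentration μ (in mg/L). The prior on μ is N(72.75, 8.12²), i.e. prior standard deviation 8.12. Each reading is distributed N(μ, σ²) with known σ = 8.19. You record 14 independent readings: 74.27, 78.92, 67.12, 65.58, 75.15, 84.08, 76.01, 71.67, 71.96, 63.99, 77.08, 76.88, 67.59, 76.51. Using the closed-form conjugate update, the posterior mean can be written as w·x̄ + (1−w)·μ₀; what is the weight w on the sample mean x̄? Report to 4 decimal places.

For Normal data with known variance σ², a Normal(μ₀, σ₀²) prior on μ is conjugate. Posterior precision = 1/σ₀² + n/σ²; posterior mean is the precision-weighted average of μ₀ and x̄.
σ₀² = 8.12² = 65.9344, σ² = 8.19² = 67.0761. Prior precision 1/σ₀² = 1/65.9344; data precision n/σ² = 14/67.0761.
w = (n/σ²)/(1/σ₀² + n/σ²) = n·σ₀²/(σ² + n·σ₀²) = 14·65.9344/(67.0761 + 14·65.9344) = 923.0816/990.1577 = 0.9323.

0.9323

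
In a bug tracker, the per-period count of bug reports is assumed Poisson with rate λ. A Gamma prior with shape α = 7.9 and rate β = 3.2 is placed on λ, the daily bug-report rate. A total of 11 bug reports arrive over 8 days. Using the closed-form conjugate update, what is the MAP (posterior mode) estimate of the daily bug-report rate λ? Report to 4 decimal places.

1.5982

With a Gamma(shape α, rate β) prior, the Poisson likelihood is conjugate: the posterior is Gamma(α + ΣXᵢ, β + n).
Posterior: Gamma(α+S, β+n) = Gamma(7.9+11, 3.2+8) = Gamma(18.9, 11.2).
Mode of Gamma(α,β) for α≥1 is (α−1)/β = 17.9/11.2 = 1.5982.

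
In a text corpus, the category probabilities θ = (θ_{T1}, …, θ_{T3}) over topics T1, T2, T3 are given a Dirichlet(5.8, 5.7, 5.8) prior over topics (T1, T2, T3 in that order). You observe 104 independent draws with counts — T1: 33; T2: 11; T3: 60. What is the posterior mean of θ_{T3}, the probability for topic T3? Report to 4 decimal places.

The Dirichlet prior is conjugate to the Multinomial likelihood: each posterior αⱼ = prior αⱼ + observed count nⱼ.
Posterior concentration: (38.8, 16.7, 65.8), total = 121.3.
E[θ_{T3}|data] = α_{T3}/Σα = 65.8/121.3 = 0.5425.

0.5425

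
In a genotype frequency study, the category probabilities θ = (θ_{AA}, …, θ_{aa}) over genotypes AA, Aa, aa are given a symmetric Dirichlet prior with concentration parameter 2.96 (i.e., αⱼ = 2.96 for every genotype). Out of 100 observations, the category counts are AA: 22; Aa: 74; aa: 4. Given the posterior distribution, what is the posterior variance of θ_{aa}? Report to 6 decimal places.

0.000545

The Dirichlet prior is conjugate to the Multinomial likelihood: each posterior αⱼ = prior αⱼ + observed count nⱼ.
Posterior concentration: (24.96, 76.96, 6.96), total = 108.88.
Var[θ_j] = α_j(Σα−α_j)/((Σα)²(Σα+1)) = 6.96·101.92/(108.88²·109.88) = 0.000545.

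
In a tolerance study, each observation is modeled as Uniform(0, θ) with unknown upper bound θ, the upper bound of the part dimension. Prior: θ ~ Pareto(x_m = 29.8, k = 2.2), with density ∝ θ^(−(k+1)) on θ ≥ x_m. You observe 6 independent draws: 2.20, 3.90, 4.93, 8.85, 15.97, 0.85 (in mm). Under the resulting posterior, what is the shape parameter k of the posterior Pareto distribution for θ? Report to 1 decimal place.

A Pareto(scale x_m, shape k) prior on the upper bound θ of Uniform(0, θ) is conjugate: posterior is Pareto(max(x_m, max xᵢ), k + n).
Sample maximum = 15.97; prior scale x_m = 29.8 → posterior scale = max = 29.80.
Posterior shape = 2.2 + 6 = 8.2.
Posterior shape k = 8.2.

8.2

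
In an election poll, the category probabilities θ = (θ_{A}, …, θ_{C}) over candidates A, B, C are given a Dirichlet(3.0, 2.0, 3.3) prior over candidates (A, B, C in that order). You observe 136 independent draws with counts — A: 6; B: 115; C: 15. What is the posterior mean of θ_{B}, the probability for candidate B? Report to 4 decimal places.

0.8108

The Dirichlet prior is conjugate to the Multinomial likelihood: each posterior αⱼ = prior αⱼ + observed count nⱼ.
Posterior concentration: (9.0, 117.0, 18.3), total = 144.3.
E[θ_{B}|data] = α_{B}/Σα = 117.0/144.3 = 0.8108.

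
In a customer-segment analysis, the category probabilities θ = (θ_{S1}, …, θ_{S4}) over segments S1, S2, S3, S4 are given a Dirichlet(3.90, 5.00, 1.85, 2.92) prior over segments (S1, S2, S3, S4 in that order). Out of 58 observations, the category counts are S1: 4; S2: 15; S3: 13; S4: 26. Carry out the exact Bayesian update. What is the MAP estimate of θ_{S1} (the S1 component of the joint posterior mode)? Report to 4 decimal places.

0.1020

The Dirichlet prior is conjugate to the Multinomial likelihood: each posterior αⱼ = prior αⱼ + observed count nⱼ.
Posterior concentration: (7.90, 20.00, 14.85, 28.92), total = 71.67.
Joint mode component: (α_{S1}−1)/(Σα−K) = 6.90/67.67 = 0.1020.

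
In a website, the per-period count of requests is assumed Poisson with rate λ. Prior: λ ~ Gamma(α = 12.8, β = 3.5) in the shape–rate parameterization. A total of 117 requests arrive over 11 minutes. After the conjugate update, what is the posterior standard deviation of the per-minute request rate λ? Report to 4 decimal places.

With a Gamma(shape α, rate β) prior, the Poisson likelihood is conjugate: the posterior is Gamma(α + ΣXᵢ, β + n).
Posterior: Gamma(α+S, β+n) = Gamma(12.8+117, 3.5+11) = Gamma(129.8, 14.5).
SD = √α/β = √129.8/14.5 = 0.7857.

0.7857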